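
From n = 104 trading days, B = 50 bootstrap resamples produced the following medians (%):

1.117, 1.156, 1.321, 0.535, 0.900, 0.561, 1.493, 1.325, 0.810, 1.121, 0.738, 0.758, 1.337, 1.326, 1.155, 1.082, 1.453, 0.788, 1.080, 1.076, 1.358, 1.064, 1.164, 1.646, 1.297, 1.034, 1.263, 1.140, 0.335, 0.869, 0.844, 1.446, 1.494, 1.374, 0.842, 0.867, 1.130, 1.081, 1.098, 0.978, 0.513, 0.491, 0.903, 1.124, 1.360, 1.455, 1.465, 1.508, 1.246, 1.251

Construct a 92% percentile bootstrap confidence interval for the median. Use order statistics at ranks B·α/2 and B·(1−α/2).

(0.491, 1.494)

Sorted replicates: 0.335, 0.491, 0.513, 0.535, 0.561, 0.738, 0.758, 0.788, 0.810, 0.842, 0.844, 0.867, 0.869, 0.900, 0.903, 0.978, 1.034, 1.064, 1.076, 1.080, 1.081, 1.082, 1.098, 1.117, 1.121, 1.124, 1.130, 1.140, 1.155, 1.156, 1.164, 1.246, 1.251, 1.263, 1.297, 1.321, 1.325, 1.326, 1.337, 1.358, 1.360, 1.374, 1.446, 1.453, 1.455, 1.465, 1.493, 1.494, 1.508, 1.646
α = 0.08; lower rank = 50 × 0.040 = 2; upper rank = 50 × 0.960 = 48.
The 2nd smallest replicate is 0.491; the 48th is 1.494.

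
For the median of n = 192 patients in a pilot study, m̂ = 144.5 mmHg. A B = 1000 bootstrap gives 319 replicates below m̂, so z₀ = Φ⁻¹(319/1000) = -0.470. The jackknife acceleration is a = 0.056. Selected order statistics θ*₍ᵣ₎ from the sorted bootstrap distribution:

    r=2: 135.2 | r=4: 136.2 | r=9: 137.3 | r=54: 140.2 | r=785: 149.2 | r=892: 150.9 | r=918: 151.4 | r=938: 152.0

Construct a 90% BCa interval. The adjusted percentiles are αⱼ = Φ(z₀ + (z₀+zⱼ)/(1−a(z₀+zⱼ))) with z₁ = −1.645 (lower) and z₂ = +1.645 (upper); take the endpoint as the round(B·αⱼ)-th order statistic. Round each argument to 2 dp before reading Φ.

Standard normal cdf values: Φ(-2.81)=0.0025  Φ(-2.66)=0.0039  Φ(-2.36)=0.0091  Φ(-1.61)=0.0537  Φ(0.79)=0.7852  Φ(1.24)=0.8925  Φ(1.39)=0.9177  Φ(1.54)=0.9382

Lower: z₀ + z₁ = -0.470 + (-1.645) = -2.115; 1 − a(z₀+z₁) = 1 − (0.056)(-2.115) = 1.1184; argument = -0.470 + (-2.115)/1.1184 = -2.3610 → -2.36.
α₁ = Φ(-2.36) = 0.0091; rank = round(1000 × 0.0091) = 9; θ*₍9₎ = 137.3.
Upper: z₀ + z₂ = 1.175; 1 − a(z₀+z₂) = 0.9342; argument = 0.7878 → 0.79; α₂ = 0.7852; rank = 785; θ*₍785₎ = 149.2.

(137.3, 149.2)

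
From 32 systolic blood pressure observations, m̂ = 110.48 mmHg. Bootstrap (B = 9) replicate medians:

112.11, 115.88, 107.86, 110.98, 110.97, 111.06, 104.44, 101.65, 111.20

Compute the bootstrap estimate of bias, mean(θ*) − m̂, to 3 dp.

bias = −0.908

mean(θ*) = (112.11 + 115.88 + 107.86 + 110.98 + 110.97 + 111.06 + 104.44 + 101.65 + 111.20) / 9 = 109.5722
bias = 109.5722 − 110.48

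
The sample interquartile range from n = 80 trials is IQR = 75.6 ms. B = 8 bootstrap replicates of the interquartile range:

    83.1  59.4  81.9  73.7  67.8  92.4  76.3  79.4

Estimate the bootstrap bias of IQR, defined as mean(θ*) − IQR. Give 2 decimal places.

mean(θ*) = (83.1 + 59.4 + 81.9 + 73.7 + 67.8 + 92.4 + 76.3 + 79.4) / 8 = 76.750
bias = 76.750 − 75.6

bias = +1.15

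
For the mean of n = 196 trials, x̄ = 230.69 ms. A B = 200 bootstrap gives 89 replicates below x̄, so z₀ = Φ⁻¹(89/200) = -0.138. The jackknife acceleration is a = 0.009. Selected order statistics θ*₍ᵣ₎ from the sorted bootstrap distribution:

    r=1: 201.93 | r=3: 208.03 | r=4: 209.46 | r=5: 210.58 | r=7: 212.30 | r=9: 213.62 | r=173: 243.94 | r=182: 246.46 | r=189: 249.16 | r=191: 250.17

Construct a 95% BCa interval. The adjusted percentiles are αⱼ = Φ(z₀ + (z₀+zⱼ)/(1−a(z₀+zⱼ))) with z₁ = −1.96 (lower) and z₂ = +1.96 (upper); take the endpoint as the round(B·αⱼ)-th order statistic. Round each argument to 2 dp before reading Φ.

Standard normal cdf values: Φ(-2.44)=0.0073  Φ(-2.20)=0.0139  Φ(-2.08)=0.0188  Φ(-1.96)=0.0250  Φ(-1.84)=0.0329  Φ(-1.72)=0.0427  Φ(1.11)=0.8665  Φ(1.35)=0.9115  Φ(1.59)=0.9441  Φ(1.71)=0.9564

(208.03, 250.17)

Lower: z₀ + z₁ = -0.138 + (-1.960) = -2.098; 1 − a(z₀+z₁) = 1 − (0.009)(-2.098) = 1.0189; argument = -0.138 + (-2.098)/1.0189 = -2.1971 → -2.20.
α₁ = Φ(-2.20) = 0.0139; rank = round(200 × 0.0139) = 3; θ*₍3₎ = 208.03.
Upper: z₀ + z₂ = 1.822; 1 − a(z₀+z₂) = 0.9836; argument = 1.7144 → 1.71; α₂ = 0.9564; rank = 191; θ*₍191₎ = 250.17.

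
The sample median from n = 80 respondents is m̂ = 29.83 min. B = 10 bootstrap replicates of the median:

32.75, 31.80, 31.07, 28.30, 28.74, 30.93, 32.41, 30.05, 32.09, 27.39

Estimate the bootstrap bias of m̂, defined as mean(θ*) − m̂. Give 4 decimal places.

bias = +0.7230

mean(θ*) = (32.75 + 31.80 + 31.07 + 28.30 + 28.74 + 30.93 + 32.41 + 30.05 + 32.09 + 27.39) / 10 = 30.55300
bias = 30.55300 − 29.83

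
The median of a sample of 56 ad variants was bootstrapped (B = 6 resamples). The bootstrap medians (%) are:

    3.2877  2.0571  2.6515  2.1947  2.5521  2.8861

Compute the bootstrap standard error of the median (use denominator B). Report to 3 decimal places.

SE* = 0.412

Bootstrap SE is the standard deviation of the 6 replicate medians.
Mean of replicates: (3.2877 + 2.0571 + 2.6515 + 2.1947 + 2.5521 + 2.8861) / 6 = 15.62920 / 6 = 2.60487
Sum of squared deviations: (+0.68283)² + (−0.54777)² + (+0.04663)² + (−0.41017)² + (−0.05277)² + (+0.28123)² = 1.01860
Variance = 1.01860 / 6 = 0.16977
SE* = √0.16977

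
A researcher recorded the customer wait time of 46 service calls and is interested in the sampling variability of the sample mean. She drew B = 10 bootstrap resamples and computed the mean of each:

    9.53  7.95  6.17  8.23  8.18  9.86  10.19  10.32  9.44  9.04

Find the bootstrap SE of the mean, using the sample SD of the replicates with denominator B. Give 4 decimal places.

SE* = 1.2096

Bootstrap SE is the standard deviation of the 10 replicate means.
Mean of replicates: (9.53 + 7.95 + 6.17 + 8.23 + 8.18 + 9.86 + 10.19 + 10.32 + 9.44 + 9.04) / 10 = 88.91000 / 10 = 8.89100
Sum of squared deviations: (+0.63900)² + (−0.94100)² + (−2.72100)² + (−0.66100)² + (−0.71100)² + (+0.96900)² + (+1.29900)² + (+1.42900)² + (+0.54900)² + (+0.14900)² = 14.63209
Variance = 14.63209 / 10 = 1.46321
SE* = √1.46321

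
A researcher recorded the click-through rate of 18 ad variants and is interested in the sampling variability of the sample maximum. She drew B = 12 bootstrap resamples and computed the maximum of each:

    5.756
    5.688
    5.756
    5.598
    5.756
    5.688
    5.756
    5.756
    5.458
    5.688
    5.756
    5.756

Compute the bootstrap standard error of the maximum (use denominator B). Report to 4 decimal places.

Bootstrap SE is the standard deviation of the 12 replicate maximums.
Mean of replicates: (5.756 + 5.688 + 5.756 + 5.598 + 5.756 + 5.688 + 5.756 + 5.756 + 5.458 + 5.688 + 5.756 + 5.756) / 12 = 68.41200 / 12 = 5.70100
Sum of squared deviations: (+0.05500)² + (−0.01300)² + (+0.05500)² + (−0.10300)² + (+0.05500)² + (−0.01300)² + (+0.05500)² + (+0.05500)² + (−0.24300)² + (−0.01300)² + (+0.05500)² + (+0.05500)² = 0.09134
Variance = 0.09134 / 12 = 0.00761
SE* = √0.00761

SE* = 0.0872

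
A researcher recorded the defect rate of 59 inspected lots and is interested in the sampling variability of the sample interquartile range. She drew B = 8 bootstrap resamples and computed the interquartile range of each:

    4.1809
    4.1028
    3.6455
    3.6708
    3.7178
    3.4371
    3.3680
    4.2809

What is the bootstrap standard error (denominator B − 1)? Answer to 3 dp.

SE* = 0.345

Bootstrap SE is the standard deviation of the 8 replicate interquartile ranges.
Mean of replicates: (4.1809 + 4.1028 + 3.6455 + 3.6708 + 3.7178 + 3.4371 + 3.3680 + 4.2809) / 8 = 30.40380 / 8 = 3.80048
Sum of squared deviations: (+0.38043)² + (+0.30233)² + (−0.15497)² + (−0.12968)² + (−0.08268)² + (−0.36338)² + (−0.43248)² + (+0.48042)² = 0.83368
Variance = 0.83368 / 7 = 0.11910
SE* = √0.11910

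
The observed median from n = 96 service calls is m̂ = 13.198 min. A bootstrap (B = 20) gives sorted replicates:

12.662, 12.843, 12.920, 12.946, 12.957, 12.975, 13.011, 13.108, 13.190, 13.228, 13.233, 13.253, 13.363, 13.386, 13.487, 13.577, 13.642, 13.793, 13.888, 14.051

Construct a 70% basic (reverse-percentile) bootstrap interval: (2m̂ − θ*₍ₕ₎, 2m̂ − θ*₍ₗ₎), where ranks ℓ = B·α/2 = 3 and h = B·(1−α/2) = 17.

(12.754, 13.476)

Percentile endpoints at ranks 3 and 17: θ*₍3₎ = 12.920, θ*₍17₎ = 13.642.
Basic interval reflects these around m̂:
  lower = 2 × 13.198 − 13.642 = 12.754
  upper = 2 × 13.198 − 12.920 = 13.476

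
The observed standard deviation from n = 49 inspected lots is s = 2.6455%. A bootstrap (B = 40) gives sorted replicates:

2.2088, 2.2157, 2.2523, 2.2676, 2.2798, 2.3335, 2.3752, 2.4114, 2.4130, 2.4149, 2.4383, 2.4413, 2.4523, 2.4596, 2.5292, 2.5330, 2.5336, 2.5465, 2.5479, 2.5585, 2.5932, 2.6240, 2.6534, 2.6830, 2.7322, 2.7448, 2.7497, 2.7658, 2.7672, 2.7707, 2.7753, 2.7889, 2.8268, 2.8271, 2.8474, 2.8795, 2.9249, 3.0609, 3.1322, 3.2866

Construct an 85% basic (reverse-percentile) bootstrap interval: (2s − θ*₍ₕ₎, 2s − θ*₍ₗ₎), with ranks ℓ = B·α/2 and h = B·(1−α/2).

Percentile endpoints at ranks 3 and 37: θ*₍3₎ = 2.2523, θ*₍37₎ = 2.9249.
Basic interval reflects these around s:
  lower = 2 × 2.6455 − 2.9249 = 2.3661
  upper = 2 × 2.6455 − 2.2523 = 3.0387

(2.3661, 3.0387)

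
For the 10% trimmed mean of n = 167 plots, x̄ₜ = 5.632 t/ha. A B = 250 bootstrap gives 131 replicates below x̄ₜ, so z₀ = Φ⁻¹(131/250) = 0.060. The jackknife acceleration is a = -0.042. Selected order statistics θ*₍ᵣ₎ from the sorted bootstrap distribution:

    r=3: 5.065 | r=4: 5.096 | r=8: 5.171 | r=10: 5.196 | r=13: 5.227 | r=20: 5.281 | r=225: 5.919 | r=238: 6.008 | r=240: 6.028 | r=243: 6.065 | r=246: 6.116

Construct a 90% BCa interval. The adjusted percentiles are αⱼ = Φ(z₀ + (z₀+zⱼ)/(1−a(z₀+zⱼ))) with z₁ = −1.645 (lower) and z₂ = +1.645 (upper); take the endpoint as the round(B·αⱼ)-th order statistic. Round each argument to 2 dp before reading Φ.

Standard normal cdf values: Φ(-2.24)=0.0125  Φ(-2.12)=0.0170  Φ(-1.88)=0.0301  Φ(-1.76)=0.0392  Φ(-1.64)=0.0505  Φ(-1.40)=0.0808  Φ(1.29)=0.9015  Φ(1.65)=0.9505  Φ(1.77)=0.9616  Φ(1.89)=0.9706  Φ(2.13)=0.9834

Lower: z₀ + z₁ = 0.060 + (-1.645) = -1.585; 1 − a(z₀+z₁) = 1 − (-0.042)(-1.585) = 0.9334; argument = 0.060 + (-1.585)/0.9334 = -1.6380 → -1.64.
α₁ = Φ(-1.64) = 0.0505; rank = round(250 × 0.0505) = 13; θ*₍13₎ = 5.227.
Upper: z₀ + z₂ = 1.705; 1 − a(z₀+z₂) = 1.0716; argument = 1.6511 → 1.65; α₂ = 0.9505; rank = 238; θ*₍238₎ = 6.008.

(5.227, 6.008)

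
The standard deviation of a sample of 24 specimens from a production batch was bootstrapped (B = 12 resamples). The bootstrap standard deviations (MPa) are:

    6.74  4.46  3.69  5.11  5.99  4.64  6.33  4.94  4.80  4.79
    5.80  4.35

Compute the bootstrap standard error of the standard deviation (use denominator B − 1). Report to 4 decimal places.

Bootstrap SE is the standard deviation of the 12 replicate standard deviations.
Mean of replicates: (6.74 + 4.46 + 3.69 + 5.11 + 5.99 + 4.64 + 6.33 + 4.94 + 4.80 + 4.79 + 5.80 + 4.35) / 12 = 61.64000 / 12 = 5.13667
Sum of squared deviations: (+1.60333)² + (−0.67667)² + (−1.44667)² + (−0.02667)² + (+0.85333)² + (−0.49667)² + (+1.19333)² + (−0.19667)² + (−0.33667)² + (−0.34667)² + (+0.66333)² + (−0.78667)² = 8.85207
Variance = 8.85207 / 11 = 0.80473
SE* = √0.80473

SE* = 0.8971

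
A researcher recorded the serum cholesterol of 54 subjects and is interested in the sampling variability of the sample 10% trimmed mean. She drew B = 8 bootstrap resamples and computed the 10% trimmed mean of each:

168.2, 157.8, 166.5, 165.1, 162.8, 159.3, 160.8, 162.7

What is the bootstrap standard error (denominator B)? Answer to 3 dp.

SE* = 3.341

Bootstrap SE is the standard deviation of the 8 replicate 10% trimmed means.
Mean of replicates: (168.2 + 157.8 + 166.5 + 165.1 + 162.8 + 159.3 + 160.8 + 162.7) / 8 = 1303.2000 / 8 = 162.9000
Sum of squared deviations: (+5.3000)² + (−5.1000)² + (+3.6000)² + (+2.2000)² + (−0.1000)² + (−3.6000)² + (−2.1000)² + (−0.2000)² = 89.3200
Variance = 89.3200 / 8 = 11.1650
SE* = √11.1650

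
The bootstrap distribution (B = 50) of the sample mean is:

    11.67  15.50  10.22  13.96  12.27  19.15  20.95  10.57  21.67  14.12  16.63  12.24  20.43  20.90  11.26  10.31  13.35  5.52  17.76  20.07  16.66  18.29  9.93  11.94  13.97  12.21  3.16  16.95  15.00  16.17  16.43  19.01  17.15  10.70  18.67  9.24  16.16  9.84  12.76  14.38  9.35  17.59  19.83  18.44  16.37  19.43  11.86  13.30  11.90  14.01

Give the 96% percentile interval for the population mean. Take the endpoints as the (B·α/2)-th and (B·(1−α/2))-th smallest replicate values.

(3.16, 20.95)

Sorted replicates: 3.16, 5.52, 9.24, 9.35, 9.84, 9.93, 10.22, 10.31, 10.57, 10.70, 11.26, 11.67, 11.86, 11.90, 11.94, 12.21, 12.24, 12.27, 12.76, 13.30, 13.35, 13.96, 13.97, 14.01, 14.12, 14.38, 15.00, 15.50, 16.16, 16.17, 16.37, 16.43, 16.63, 16.66, 16.95, 17.15, 17.59, 17.76, 18.29, 18.44, 18.67, 19.01, 19.15, 19.43, 19.83, 20.07, 20.43, 20.90, 20.95, 21.67
α = 0.04; lower rank = 50 × 0.020 = 1; upper rank = 50 × 0.980 = 49.
The 1st smallest replicate is 3.16; the 49th is 20.95.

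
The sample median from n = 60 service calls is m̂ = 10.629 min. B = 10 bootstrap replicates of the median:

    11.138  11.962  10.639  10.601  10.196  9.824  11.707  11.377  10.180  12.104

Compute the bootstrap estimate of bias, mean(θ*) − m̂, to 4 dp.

bias = +0.3438

mean(θ*) = (11.138 + 11.962 + 10.639 + 10.601 + 10.196 + 9.824 + 11.707 + 11.377 + 10.180 + 12.104) / 10 = 10.97280
bias = 10.97280 − 10.629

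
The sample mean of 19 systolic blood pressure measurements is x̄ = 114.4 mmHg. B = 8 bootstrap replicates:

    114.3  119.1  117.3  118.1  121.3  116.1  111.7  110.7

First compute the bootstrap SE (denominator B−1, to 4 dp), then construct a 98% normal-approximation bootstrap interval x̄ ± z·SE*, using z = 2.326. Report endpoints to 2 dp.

Mean of replicates = 116.0750; sum of squared deviations = 93.2350; SE* = √(93.2350/7) = 3.6496
Margin = 2.326 × 3.6496 = 8.489
Interval: 114.4 ± 8.489

(105.91, 122.89)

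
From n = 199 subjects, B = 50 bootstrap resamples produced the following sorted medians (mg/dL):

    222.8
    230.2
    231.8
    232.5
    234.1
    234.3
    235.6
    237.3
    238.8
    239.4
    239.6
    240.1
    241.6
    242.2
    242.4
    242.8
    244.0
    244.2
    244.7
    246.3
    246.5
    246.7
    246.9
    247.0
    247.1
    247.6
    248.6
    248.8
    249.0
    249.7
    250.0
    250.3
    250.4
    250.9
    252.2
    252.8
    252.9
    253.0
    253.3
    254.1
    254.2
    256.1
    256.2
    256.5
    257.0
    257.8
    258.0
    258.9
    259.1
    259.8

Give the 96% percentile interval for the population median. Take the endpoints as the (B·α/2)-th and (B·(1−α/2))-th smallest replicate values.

α = 0.04; lower rank = 50 × 0.020 = 1; upper rank = 50 × 0.980 = 49.
The 1st smallest replicate is 222.8; the 49th is 259.1.

(222.8, 259.1)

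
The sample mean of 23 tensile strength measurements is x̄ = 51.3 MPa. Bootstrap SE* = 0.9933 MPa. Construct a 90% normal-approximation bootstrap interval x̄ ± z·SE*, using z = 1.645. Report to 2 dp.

(49.67, 52.93)

Margin = 1.645 × 0.9933 = 1.634
Interval: 51.3 ± 1.634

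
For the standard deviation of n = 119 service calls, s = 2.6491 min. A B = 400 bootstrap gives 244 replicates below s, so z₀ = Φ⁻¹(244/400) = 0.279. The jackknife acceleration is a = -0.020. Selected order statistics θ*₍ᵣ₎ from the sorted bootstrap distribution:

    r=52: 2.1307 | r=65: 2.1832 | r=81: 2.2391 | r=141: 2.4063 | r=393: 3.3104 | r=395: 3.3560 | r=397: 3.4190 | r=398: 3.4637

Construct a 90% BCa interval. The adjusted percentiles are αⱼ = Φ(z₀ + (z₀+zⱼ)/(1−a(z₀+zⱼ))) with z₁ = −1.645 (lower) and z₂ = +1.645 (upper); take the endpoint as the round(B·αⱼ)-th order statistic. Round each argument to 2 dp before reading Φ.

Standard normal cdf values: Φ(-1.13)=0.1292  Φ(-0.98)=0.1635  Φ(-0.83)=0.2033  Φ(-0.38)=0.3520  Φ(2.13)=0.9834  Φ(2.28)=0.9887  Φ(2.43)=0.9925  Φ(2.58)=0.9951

Lower: z₀ + z₁ = 0.279 + (-1.645) = -1.366; 1 − a(z₀+z₁) = 1 − (-0.020)(-1.366) = 0.9727; argument = 0.279 + (-1.366)/0.9727 = -1.1254 → -1.13.
α₁ = Φ(-1.13) = 0.1292; rank = round(400 × 0.1292) = 52; θ*₍52₎ = 2.1307.
Upper: z₀ + z₂ = 1.924; 1 − a(z₀+z₂) = 1.0385; argument = 2.1317 → 2.13; α₂ = 0.9834; rank = 393; θ*₍393₎ = 3.3104.

(2.1307, 3.3104)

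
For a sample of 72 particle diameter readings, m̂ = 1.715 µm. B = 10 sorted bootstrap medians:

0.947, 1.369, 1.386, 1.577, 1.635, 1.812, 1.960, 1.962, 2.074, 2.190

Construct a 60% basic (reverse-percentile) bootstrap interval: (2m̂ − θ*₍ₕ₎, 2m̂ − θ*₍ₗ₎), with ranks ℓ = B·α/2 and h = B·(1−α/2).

(1.468, 2.061)

Percentile endpoints at ranks 2 and 8: θ*₍2₎ = 1.369, θ*₍8₎ = 1.962.
Basic interval reflects these around m̂:
  lower = 2 × 1.715 − 1.962 = 1.468
  upper = 2 × 1.715 − 1.369 = 2.061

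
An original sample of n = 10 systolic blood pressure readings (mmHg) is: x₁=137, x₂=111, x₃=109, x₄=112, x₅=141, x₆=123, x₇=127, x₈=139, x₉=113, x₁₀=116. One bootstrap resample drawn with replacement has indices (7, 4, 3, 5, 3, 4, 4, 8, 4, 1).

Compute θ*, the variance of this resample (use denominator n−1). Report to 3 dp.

θ* = 180.889

Resample values: 127, 112, 109, 141, 109, 112, 112, 139, 112, 137.
Mean = 121.0000; sum of squared deviations = 1628.0000
s² = 1628.0000 / 9 = 180.8889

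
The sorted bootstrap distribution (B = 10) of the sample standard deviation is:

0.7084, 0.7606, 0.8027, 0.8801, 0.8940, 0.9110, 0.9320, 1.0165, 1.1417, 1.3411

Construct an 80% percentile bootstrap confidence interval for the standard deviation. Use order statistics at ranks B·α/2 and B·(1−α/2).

α = 0.20; lower rank = 10 × 0.100 = 1; upper rank = 10 × 0.900 = 9.
The 1st smallest replicate is 0.7084; the 9th is 1.1417.

(0.7084, 1.1417)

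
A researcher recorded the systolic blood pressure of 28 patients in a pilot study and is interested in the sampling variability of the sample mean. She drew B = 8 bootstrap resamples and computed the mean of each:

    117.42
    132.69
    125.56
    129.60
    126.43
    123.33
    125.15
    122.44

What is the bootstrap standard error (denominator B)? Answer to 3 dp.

Bootstrap SE is the standard deviation of the 8 replicate means.
Mean of replicates: (117.42 + 132.69 + 125.56 + 129.60 + 126.43 + 123.33 + 125.15 + 122.44) / 8 = 1002.6200 / 8 = 125.3275
Sum of squared deviations: (−7.9075)² + (+7.3625)² + (+0.2325)² + (+4.2725)² + (+1.1025)² + (−1.9975)² + (−0.1775)² + (−2.8875)² = 148.6179
Variance = 148.6179 / 8 = 18.5772
SE* = √18.5772

SE* = 4.310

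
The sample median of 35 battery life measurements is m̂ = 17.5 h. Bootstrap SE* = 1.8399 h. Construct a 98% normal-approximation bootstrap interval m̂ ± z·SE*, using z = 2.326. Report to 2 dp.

(13.22, 21.78)

Margin = 2.326 × 1.8399 = 4.280
Interval: 17.5 ± 4.280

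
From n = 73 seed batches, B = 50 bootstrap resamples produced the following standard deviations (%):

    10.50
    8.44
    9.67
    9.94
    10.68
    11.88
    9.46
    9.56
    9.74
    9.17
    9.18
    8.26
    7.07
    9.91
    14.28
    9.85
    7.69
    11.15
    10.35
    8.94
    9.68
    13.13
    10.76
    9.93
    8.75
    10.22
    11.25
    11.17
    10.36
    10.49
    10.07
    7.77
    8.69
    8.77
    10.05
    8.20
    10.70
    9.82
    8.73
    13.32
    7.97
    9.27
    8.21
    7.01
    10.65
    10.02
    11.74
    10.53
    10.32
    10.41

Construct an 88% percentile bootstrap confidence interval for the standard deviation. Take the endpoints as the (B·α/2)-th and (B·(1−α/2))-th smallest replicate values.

Sorted replicates: 7.01, 7.07, 7.69, 7.77, 7.97, 8.20, 8.21, 8.26, 8.44, 8.69, 8.73, 8.75, 8.77, 8.94, 9.17, 9.18, 9.27, 9.46, 9.56, 9.67, 9.68, 9.74, 9.82, 9.85, 9.91, 9.93, 9.94, 10.02, 10.05, 10.07, 10.22, 10.32, 10.35, 10.36, 10.41, 10.49, 10.50, 10.53, 10.65, 10.68, 10.70, 10.76, 11.15, 11.17, 11.25, 11.74, 11.88, 13.13, 13.32, 14.28
α = 0.12; lower rank = 50 × 0.060 = 3; upper rank = 50 × 0.940 = 47.
The 3rd smallest replicate is 7.69; the 47th is 11.88.

(7.69, 11.88)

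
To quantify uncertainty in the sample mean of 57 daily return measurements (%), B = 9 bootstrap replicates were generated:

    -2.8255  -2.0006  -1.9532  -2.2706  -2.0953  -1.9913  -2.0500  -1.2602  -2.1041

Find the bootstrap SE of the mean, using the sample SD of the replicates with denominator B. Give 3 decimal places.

SE* = 0.379

Bootstrap SE is the standard deviation of the 9 replicate means.
Mean of replicates: ((-2.8255) + (-2.0006) + (-1.9532) + (-2.2706) + (-2.0953) + (-1.9913) + (-2.0500) + (-1.2602) + (-2.1041)) / 9 = -18.55080 / 9 = -2.06120
Sum of squared deviations: (−0.76430)² + (+0.06060)² + (+0.10800)² + (−0.20940)² + (−0.03410)² + (+0.06990)² + (+0.01120)² + (+0.80100)² + (−0.04290)² = 1.29295
Variance = 1.29295 / 9 = 0.14366
SE* = √0.14366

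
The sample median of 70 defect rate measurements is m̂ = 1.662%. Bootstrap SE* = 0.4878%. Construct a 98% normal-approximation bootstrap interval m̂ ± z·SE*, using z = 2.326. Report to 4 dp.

(0.5274, 2.7966)

Margin = 2.326 × 0.4878 = 1.13462
Interval: 1.662 ± 1.13462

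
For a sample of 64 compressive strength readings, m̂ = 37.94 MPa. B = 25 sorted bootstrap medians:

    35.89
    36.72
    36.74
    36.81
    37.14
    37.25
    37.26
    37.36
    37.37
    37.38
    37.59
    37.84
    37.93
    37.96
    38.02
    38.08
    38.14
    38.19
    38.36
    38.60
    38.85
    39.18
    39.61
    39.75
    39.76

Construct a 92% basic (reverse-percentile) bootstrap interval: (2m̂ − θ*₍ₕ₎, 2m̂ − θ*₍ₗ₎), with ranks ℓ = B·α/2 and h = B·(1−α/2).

(36.13, 39.99)

Percentile endpoints at ranks 1 and 24: θ*₍1₎ = 35.89, θ*₍24₎ = 39.75.
Basic interval reflects these around m̂:
  lower = 2 × 37.94 − 39.75 = 36.13
  upper = 2 × 37.94 − 35.89 = 39.99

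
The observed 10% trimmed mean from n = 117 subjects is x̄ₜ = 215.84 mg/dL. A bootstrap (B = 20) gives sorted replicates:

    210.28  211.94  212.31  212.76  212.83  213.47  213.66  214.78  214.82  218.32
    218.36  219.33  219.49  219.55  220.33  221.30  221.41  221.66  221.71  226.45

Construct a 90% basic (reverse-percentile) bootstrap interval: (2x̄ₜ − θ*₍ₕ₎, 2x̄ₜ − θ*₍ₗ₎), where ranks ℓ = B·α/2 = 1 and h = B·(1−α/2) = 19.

Percentile endpoints at ranks 1 and 19: θ*₍1₎ = 210.28, θ*₍19₎ = 221.71.
Basic interval reflects these around x̄ₜ:
  lower = 2 × 215.84 − 221.71 = 209.97
  upper = 2 × 215.84 − 210.28 = 221.40

(209.97, 221.40)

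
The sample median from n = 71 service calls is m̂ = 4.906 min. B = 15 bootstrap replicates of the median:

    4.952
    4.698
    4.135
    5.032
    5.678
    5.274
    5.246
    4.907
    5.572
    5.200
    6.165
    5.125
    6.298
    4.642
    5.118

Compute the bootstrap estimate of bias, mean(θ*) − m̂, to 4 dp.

mean(θ*) = (4.952 + 4.698 + 4.135 + 5.032 + 5.678 + 5.274 + 5.246 + 4.907 + 5.572 + 5.200 + 6.165 + 5.125 + 6.298 + 4.642 + 5.118) / 15 = 5.20280
bias = 5.20280 − 4.906

bias = +0.2968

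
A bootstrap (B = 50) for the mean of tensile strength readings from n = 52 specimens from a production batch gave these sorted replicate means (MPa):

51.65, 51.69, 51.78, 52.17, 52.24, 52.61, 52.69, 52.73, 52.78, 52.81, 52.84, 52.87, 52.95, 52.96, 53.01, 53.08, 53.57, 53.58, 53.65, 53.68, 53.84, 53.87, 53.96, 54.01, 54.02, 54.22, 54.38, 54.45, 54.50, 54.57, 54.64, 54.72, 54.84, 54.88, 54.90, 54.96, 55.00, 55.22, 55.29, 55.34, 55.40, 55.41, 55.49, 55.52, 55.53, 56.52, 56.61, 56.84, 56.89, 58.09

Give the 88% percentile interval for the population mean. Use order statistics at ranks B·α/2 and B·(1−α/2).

(51.78, 56.61)

α = 0.12; lower rank = 50 × 0.060 = 3; upper rank = 50 × 0.940 = 47.
The 3rd smallest replicate is 51.78; the 47th is 56.61.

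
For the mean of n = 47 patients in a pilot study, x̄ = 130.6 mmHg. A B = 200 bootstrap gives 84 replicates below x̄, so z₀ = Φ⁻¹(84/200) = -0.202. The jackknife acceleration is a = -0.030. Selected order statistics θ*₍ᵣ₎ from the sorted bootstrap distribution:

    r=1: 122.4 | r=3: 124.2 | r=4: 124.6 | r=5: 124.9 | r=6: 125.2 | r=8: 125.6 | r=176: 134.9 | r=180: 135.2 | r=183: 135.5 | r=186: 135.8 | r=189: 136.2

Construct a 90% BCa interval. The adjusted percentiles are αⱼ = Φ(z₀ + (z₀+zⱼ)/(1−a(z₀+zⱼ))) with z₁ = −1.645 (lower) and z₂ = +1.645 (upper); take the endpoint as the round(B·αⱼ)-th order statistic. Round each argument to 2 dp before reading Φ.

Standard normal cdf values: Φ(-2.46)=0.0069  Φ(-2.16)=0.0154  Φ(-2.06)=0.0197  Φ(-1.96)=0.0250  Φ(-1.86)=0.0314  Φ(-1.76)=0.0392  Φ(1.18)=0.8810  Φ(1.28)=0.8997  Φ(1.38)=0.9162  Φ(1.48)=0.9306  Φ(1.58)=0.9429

(124.2, 134.9)

Lower: z₀ + z₁ = -0.202 + (-1.645) = -1.847; 1 − a(z₀+z₁) = 1 − (-0.030)(-1.847) = 0.9446; argument = -0.202 + (-1.847)/0.9446 = -2.1573 → -2.16.
α₁ = Φ(-2.16) = 0.0154; rank = round(200 × 0.0154) = 3; θ*₍3₎ = 124.2.
Upper: z₀ + z₂ = 1.443; 1 − a(z₀+z₂) = 1.0433; argument = 1.1811 → 1.18; α₂ = 0.8810; rank = 176; θ*₍176₎ = 134.9.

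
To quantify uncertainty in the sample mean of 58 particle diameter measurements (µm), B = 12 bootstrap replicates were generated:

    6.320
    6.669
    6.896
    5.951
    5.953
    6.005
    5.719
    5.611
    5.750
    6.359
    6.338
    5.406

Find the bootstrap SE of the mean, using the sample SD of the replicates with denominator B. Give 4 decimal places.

SE* = 0.4249

Bootstrap SE is the standard deviation of the 12 replicate means.
Mean of replicates: (6.320 + 6.669 + 6.896 + 5.951 + 5.953 + 6.005 + 5.719 + 5.611 + 5.750 + 6.359 + 6.338 + 5.406) / 12 = 72.97700 / 12 = 6.08142
Sum of squared deviations: (+0.23858)² + (+0.58758)² + (+0.81458)² + (−0.13042)² + (−0.12842)² + (−0.07642)² + (−0.36242)² + (−0.47042)² + (−0.33142)² + (+0.27758)² + (+0.25658)² + (−0.67542)² = 2.16661
Variance = 2.16661 / 12 = 0.18055
SE* = √0.18055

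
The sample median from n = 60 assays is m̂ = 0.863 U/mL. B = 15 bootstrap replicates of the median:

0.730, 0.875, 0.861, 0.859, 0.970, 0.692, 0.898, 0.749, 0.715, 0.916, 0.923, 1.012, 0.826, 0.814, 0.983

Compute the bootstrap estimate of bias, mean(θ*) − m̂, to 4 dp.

mean(θ*) = (0.730 + 0.875 + 0.861 + 0.859 + 0.970 + 0.692 + 0.898 + 0.749 + 0.715 + 0.916 + 0.923 + 1.012 + 0.826 + 0.814 + 0.983) / 15 = 0.85487
bias = 0.85487 − 0.863

bias = −0.0081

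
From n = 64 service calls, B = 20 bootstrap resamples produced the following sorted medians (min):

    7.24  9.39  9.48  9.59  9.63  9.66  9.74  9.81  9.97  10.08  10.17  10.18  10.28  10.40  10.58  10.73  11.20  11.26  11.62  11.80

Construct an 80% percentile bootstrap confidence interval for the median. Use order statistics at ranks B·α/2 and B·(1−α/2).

α = 0.20; lower rank = 20 × 0.100 = 2; upper rank = 20 × 0.900 = 18.
The 2nd smallest replicate is 9.39; the 18th is 11.26.

(9.39, 11.26)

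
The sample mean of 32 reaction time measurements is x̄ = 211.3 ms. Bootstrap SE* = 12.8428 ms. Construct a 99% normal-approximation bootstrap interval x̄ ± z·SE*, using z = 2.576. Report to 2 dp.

Margin = 2.576 × 12.8428 = 33.083
Interval: 211.3 ± 33.083

(178.22, 244.38)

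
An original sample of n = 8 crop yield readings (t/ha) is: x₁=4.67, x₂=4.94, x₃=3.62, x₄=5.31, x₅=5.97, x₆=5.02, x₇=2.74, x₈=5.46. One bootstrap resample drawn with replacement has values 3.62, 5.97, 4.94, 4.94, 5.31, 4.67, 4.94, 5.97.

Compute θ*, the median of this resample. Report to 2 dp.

θ* = 4.94

Sorted: 3.62, 4.67, 4.94, 4.94, 4.94, 5.31, 5.97, 5.97
Median = average of the two middle values = 4.94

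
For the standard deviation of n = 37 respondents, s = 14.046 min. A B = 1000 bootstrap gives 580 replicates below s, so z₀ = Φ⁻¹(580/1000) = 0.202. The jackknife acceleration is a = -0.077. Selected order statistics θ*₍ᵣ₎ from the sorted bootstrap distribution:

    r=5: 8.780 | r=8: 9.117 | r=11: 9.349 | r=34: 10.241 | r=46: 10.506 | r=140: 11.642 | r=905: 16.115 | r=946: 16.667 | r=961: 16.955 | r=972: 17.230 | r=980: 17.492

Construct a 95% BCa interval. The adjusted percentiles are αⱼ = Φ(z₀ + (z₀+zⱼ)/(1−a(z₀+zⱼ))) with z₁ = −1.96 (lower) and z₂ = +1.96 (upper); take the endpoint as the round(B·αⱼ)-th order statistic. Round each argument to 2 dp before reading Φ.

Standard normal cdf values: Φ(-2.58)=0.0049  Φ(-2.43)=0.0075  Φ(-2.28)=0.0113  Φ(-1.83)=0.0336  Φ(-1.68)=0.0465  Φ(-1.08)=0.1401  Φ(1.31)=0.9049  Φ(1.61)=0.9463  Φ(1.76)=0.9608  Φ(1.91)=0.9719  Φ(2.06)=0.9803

Lower: z₀ + z₁ = 0.202 + (-1.960) = -1.758; 1 − a(z₀+z₁) = 1 − (-0.077)(-1.758) = 0.8646; argument = 0.202 + (-1.758)/0.8646 = -1.8312 → -1.83.
α₁ = Φ(-1.83) = 0.0336; rank = round(1000 × 0.0336) = 34; θ*₍34₎ = 10.241.
Upper: z₀ + z₂ = 2.162; 1 − a(z₀+z₂) = 1.1665; argument = 2.0554 → 2.06; α₂ = 0.9803; rank = 980; θ*₍980₎ = 17.492.

(10.241, 17.492)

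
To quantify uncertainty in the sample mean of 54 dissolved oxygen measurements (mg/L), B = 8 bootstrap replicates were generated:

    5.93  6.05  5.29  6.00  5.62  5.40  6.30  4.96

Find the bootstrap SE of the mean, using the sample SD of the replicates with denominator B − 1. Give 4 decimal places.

SE* = 0.4531

Bootstrap SE is the standard deviation of the 8 replicate means.
Mean of replicates: (5.93 + 6.05 + 5.29 + 6.00 + 5.62 + 5.40 + 6.30 + 4.96) / 8 = 45.55000 / 8 = 5.69375
Sum of squared deviations: (+0.23625)² + (+0.35625)² + (−0.40375)² + (+0.30625)² + (−0.07375)² + (−0.29375)² + (+0.60625)² + (−0.73375)² = 1.43719
Variance = 1.43719 / 7 = 0.20531
SE* = √0.20531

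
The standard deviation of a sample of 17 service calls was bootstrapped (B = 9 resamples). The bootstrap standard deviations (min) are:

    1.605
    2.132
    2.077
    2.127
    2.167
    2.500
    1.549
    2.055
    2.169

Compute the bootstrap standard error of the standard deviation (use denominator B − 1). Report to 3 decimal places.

Bootstrap SE is the standard deviation of the 9 replicate standard deviations.
Mean of replicates: (1.605 + 2.132 + 2.077 + 2.127 + 2.167 + 2.500 + 1.549 + 2.055 + 2.169) / 9 = 18.3810 / 9 = 2.0423
Sum of squared deviations: (−0.4373)² + (+0.0897)² + (+0.0347)² + (+0.0847)² + (+0.1247)² + (+0.4577)² + (−0.4933)² + (+0.0127)² + (+0.1267)² = 0.6923
Variance = 0.6923 / 8 = 0.0865
SE* = √0.0865

SE* = 0.294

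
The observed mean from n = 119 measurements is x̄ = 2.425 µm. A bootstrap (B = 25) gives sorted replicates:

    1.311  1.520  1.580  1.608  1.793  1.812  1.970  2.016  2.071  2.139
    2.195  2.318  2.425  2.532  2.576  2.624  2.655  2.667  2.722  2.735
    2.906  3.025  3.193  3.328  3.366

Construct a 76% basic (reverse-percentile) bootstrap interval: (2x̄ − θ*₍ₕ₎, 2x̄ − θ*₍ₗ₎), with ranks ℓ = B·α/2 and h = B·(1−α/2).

(1.825, 3.270)

Percentile endpoints at ranks 3 and 22: θ*₍3₎ = 1.580, θ*₍22₎ = 3.025.
Basic interval reflects these around x̄:
  lower = 2 × 2.425 − 3.025 = 1.825
  upper = 2 × 2.425 − 1.580 = 3.270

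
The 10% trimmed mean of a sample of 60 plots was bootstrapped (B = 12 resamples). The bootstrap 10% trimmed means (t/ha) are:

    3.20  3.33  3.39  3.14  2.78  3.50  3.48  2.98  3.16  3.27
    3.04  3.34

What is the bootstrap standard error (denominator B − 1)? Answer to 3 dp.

Bootstrap SE is the standard deviation of the 12 replicate 10% trimmed means.
Mean of replicates: (3.20 + 3.33 + 3.39 + 3.14 + 2.78 + 3.50 + 3.48 + 2.98 + 3.16 + 3.27 + 3.04 + 3.34) / 12 = 38.6100 / 12 = 3.2175
Sum of squared deviations: (−0.0175)² + (+0.1125)² + (+0.1725)² + (−0.0775)² + (−0.4375)² + (+0.2825)² + (+0.2625)² + (−0.2375)² + (−0.0575)² + (+0.0525)² + (−0.1775)² + (+0.1225)² = 0.4978
Variance = 0.4978 / 11 = 0.0453
SE* = √0.0453

SE* = 0.213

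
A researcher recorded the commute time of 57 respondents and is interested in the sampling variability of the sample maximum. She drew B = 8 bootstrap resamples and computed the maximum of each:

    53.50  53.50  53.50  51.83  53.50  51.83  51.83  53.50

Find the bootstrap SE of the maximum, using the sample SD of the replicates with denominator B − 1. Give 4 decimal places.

SE* = 0.8643

Bootstrap SE is the standard deviation of the 8 replicate maximums.
Mean of replicates: (53.50 + 53.50 + 53.50 + 51.83 + 53.50 + 51.83 + 51.83 + 53.50) / 8 = 422.99000 / 8 = 52.87375
Sum of squared deviations: (+0.62625)² + (+0.62625)² + (+0.62625)² + (−1.04375)² + (+0.62625)² + (−1.04375)² + (−1.04375)² + (+0.62625)² = 5.22919
Variance = 5.22919 / 7 = 0.74703
SE* = √0.74703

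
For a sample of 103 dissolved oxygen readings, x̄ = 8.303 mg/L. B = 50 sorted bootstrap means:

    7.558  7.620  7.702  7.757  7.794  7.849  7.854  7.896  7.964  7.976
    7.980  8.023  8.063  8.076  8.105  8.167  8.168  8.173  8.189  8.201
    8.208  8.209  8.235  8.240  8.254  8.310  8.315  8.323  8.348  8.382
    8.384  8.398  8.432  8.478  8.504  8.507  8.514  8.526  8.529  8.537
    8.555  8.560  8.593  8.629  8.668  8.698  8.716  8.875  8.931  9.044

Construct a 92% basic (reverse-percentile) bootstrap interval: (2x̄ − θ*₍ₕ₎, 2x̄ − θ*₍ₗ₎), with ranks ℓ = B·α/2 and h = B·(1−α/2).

Percentile endpoints at ranks 2 and 48: θ*₍2₎ = 7.620, θ*₍48₎ = 8.875.
Basic interval reflects these around x̄:
  lower = 2 × 8.303 − 8.875 = 7.731
  upper = 2 × 8.303 − 7.620 = 8.986

(7.731, 8.986)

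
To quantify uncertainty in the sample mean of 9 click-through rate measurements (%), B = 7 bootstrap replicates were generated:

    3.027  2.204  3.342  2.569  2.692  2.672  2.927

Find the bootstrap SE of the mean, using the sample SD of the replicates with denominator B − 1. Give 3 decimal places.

Bootstrap SE is the standard deviation of the 7 replicate means.
Mean of replicates: (3.027 + 2.204 + 3.342 + 2.569 + 2.692 + 2.672 + 2.927) / 7 = 19.4330 / 7 = 2.7761
Sum of squared deviations: (+0.2509)² + (−0.5721)² + (+0.5659)² + (−0.2071)² + (−0.0841)² + (−0.1041)² + (+0.1509)² = 0.7941
Variance = 0.7941 / 6 = 0.1323
SE* = √0.1323

SE* = 0.364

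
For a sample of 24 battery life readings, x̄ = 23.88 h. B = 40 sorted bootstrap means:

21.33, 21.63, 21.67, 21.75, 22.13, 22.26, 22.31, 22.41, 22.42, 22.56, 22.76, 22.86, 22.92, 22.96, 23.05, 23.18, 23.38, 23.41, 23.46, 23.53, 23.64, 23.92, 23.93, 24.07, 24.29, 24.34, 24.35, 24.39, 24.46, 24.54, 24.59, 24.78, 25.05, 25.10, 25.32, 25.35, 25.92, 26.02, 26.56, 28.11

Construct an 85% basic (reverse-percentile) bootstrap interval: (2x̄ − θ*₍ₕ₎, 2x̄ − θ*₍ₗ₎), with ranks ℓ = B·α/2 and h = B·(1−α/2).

(21.84, 26.09)

Percentile endpoints at ranks 3 and 37: θ*₍3₎ = 21.67, θ*₍37₎ = 25.92.
Basic interval reflects these around x̄:
  lower = 2 × 23.88 − 25.92 = 21.84
  upper = 2 × 23.88 − 21.67 = 26.09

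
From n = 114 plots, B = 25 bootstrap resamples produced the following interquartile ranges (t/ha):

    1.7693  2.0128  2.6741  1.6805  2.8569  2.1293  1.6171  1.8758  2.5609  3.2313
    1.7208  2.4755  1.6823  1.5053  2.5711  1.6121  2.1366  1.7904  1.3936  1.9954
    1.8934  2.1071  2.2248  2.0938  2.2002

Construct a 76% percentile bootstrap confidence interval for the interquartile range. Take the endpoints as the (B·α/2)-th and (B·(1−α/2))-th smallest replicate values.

Sorted replicates: 1.3936, 1.5053, 1.6121, 1.6171, 1.6805, 1.6823, 1.7208, 1.7693, 1.7904, 1.8758, 1.8934, 1.9954, 2.0128, 2.0938, 2.1071, 2.1293, 2.1366, 2.2002, 2.2248, 2.4755, 2.5609, 2.5711, 2.6741, 2.8569, 3.2313
α = 0.24; lower rank = 25 × 0.120 = 3; upper rank = 25 × 0.880 = 22.
The 3rd smallest replicate is 1.6121; the 22nd is 2.5711.

(1.6121, 2.5711)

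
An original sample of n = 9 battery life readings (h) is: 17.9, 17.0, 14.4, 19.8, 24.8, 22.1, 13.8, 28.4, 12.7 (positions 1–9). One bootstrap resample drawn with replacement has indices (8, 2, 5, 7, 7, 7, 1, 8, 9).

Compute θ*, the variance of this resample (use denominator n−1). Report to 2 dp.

Resample values: 28.4, 17.0, 24.8, 13.8, 13.8, 13.8, 17.9, 28.4, 12.7.
Mean = 18.9556; sum of squared deviations = 336.3622
s² = 336.3622 / 8 = 42.0453

θ* = 42.05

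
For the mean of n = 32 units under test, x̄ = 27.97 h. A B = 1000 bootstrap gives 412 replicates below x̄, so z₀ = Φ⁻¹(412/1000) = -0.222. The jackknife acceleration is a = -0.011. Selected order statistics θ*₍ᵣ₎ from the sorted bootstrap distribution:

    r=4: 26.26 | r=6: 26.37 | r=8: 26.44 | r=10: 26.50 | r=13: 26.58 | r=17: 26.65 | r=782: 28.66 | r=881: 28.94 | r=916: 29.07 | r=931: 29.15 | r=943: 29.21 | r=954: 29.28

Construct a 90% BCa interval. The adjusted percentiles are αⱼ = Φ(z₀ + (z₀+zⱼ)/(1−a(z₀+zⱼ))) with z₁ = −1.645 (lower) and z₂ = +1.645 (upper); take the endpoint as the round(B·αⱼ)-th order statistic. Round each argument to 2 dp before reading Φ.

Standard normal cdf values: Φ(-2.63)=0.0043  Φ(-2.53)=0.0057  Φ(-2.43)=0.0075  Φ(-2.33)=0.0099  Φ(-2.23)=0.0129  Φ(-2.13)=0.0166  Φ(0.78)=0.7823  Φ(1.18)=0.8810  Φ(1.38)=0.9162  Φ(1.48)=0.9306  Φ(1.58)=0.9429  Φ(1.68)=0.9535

Lower: z₀ + z₁ = -0.222 + (-1.645) = -1.867; 1 − a(z₀+z₁) = 1 − (-0.011)(-1.867) = 0.9795; argument = -0.222 + (-1.867)/0.9795 = -2.1281 → -2.13.
α₁ = Φ(-2.13) = 0.0166; rank = round(1000 × 0.0166) = 17; θ*₍17₎ = 26.65.
Upper: z₀ + z₂ = 1.423; 1 − a(z₀+z₂) = 1.0157; argument = 1.1791 → 1.18; α₂ = 0.8810; rank = 881; θ*₍881₎ = 28.94.

(26.65, 28.94)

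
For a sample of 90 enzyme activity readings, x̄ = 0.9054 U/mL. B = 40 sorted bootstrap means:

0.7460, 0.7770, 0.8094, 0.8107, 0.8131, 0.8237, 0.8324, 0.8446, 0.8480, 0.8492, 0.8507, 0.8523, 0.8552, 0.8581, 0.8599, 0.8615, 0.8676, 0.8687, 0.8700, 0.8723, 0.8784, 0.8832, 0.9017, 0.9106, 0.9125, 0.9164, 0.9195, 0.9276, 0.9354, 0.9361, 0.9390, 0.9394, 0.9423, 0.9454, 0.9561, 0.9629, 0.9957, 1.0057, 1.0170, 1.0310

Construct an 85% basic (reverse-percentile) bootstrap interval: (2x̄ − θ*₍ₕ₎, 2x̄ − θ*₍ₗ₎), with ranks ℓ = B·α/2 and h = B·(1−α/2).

(0.8151, 1.0014)

Percentile endpoints at ranks 3 and 37: θ*₍3₎ = 0.8094, θ*₍37₎ = 0.9957.
Basic interval reflects these around x̄:
  lower = 2 × 0.9054 − 0.9957 = 0.8151
  upper = 2 × 0.9054 − 0.8094 = 1.0014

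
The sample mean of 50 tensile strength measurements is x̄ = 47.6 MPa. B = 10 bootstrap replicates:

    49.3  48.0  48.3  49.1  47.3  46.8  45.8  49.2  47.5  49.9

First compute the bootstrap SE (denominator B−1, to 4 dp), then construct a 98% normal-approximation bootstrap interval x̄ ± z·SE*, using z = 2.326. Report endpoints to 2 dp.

(44.61, 50.59)

Mean of replicates = 48.1200; sum of squared deviations = 14.9160; SE* = √(14.9160/9) = 1.2874
Margin = 2.326 × 1.2874 = 2.994
Interval: 47.6 ± 2.994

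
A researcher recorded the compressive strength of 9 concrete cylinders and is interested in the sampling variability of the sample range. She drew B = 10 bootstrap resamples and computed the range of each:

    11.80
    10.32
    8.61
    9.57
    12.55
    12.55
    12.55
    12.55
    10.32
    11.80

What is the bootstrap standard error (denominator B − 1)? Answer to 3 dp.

Bootstrap SE is the standard deviation of the 10 replicate ranges.
Mean of replicates: (11.80 + 10.32 + 8.61 + 9.57 + 12.55 + 12.55 + 12.55 + 12.55 + 10.32 + 11.80) / 10 = 112.6200 / 10 = 11.2620
Sum of squared deviations: (+0.5380)² + (−0.9420)² + (−2.6520)² + (−1.6920)² + (+1.2880)² + (+1.2880)² + (+1.2880)² + (+1.2880)² + (−0.9420)² + (+0.5380)² = 18.8854
Variance = 18.8854 / 9 = 2.0984
SE* = √2.0984

SE* = 1.449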